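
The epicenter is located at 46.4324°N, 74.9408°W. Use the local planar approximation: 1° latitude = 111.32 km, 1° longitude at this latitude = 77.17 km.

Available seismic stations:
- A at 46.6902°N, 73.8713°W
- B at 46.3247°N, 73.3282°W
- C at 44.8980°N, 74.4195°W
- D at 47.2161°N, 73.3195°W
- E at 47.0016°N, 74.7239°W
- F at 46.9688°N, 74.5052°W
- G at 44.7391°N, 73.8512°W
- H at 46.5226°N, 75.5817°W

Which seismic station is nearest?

Distances from 46.4324°N, 74.9408°W:
A: 87.3804 km
B: 125.0205 km
C: 175.4828 km
D: 152.5288 km
E: 65.5369 km
F: 68.5238 km
G: 206.4019 km
H: 50.4672 km
Minimum: H at 50.4672 km.

H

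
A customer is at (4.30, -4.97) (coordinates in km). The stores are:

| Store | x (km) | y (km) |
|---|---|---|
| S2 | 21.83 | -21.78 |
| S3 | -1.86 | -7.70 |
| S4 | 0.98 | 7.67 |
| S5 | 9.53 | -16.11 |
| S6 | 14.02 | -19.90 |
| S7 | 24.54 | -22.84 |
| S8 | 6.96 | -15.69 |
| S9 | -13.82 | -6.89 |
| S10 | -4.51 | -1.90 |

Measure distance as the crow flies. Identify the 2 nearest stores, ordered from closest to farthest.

Distances from (4.30, -4.97):
S2: √((17.53)² + (-16.81)²) = √(307.3009 + 282.5761) = 24.29 km
S3: √((-6.16)² + (-2.73)²) = √(37.9456 + 7.4529) = 6.74 km
S4: √((-3.32)² + (12.64)²) = √(11.0224 + 159.7696) = 13.07 km
S5: √((5.23)² + (-11.14)²) = √(27.3529 + 124.0996) = 12.31 km
S6: √((9.72)² + (-14.93)²) = √(94.4784 + 222.9049) = 17.82 km
S7: √((20.24)² + (-17.87)²) = √(409.6576 + 319.3369) = 27.00 km
S8: √((2.66)² + (-10.72)²) = √(7.0756 + 114.9184) = 11.05 km
S9: √((-18.12)² + (-1.92)²) = √(328.3344 + 3.6864) = 18.22 km
S10: √((-8.81)² + (3.07)²) = √(77.6161 + 9.4249) = 9.33 km
Sorted: S3 (6.74 km) < S10 (9.33 km) < S8 (11.05 km) < S5 (12.31 km) < …

S3, S10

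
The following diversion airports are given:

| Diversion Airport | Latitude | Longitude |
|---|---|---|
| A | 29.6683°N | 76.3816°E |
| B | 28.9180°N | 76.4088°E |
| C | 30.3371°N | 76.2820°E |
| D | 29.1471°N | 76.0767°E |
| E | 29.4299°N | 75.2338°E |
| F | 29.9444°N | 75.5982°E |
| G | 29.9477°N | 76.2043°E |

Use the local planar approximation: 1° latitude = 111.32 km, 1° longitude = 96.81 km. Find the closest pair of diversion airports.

A and G

Pairwise distances:
A–G: √((0.2794·111.32)² + (-0.1773·96.81)²) = √(967.384665 + 294.617074) = 35.5247 km
B–D: √((0.2291·111.32)² + (-0.3321·96.81)²) = √(650.424024 + 1033.661145) = 41.0376 km
C–G: √((-0.3894·111.32)² + (-0.0777·96.81)²) = √(1879.049798 + 56.582545) = 43.9958 km
F–G: √((0.0033·111.32)² + (0.6061·96.81)²) = √(0.134950 + 3442.936464) = 58.6777 km
A–D: √((-0.5212·111.32)² + (-0.3049·96.81)²) = √(3366.318543 + 871.275073) = 65.0968 km
E–F: √((0.5145·111.32)² + (0.3644·96.81)²) = √(3280.327113 + 1244.506522) = 67.2669 km
A–C: √((0.6688·111.32)² + (-0.0996·96.81)²) = √(5542.924003 + 92.973486) = 75.0726 km
C–F: √((-0.3927·111.32)² + (-0.6838·96.81)²) = √(1911.033050 + 4382.264969) = 79.3303 km
A–F: √((0.2761·111.32)² + (-0.7834·96.81)²) = √(944.668010 + 5751.850304) = 81.8323 km
A–B: √((-0.7503·111.32)² + (0.0272·96.81)²) = √(6976.157679 + 6.933911) = 83.5649 km
D–E: √((0.2828·111.32)² + (-0.8429·96.81)²) = √(991.071998 + 6658.747518) = 87.4632 km
D–G: √((0.8006·111.32)² + (0.1276·96.81)²) = √(7942.872054 + 152.595522) = 89.9748 km
D–F: √((0.7973·111.32)² + (-0.4785·96.81)²) = √(7877.527420 + 2145.874527) = 100.1169 km
E–G: √((0.5178·111.32)² + (0.9705·96.81)²) = √(3322.542061 + 8827.373846) = 110.2267 km
A–E: √((-0.2384·111.32)² + (-1.1478·96.81)²) = √(704.301961 + 12347.325043) = 114.2437 km
B–G: √((1.0297·111.32)² + (-0.2045·96.81)²) = √(13139.166643 + 391.946748) = 116.3233 km
B–E: √((0.5119·111.32)² + (-1.1750·96.81)²) = √(3247.256946 + 12939.460628) = 127.2270 km
C–D: √((-1.1900·111.32)² + (-0.2053·96.81)²) = √(17548.512853 + 395.019322) = 133.9535 km
B–F: √((1.0264·111.32)² + (-0.8106·96.81)²) = √(13055.084346 + 6158.197868) = 138.6120 km
C–E: √((-0.9072·111.32)² + (-1.0482·96.81)²) = √(10198.879918 + 10297.427690) = 143.1653 km
B–C: √((1.4191·111.32)² + (-0.1268·96.81)²) = √(24955.851657 + 150.688097) = 158.4504 km
Closest pair: A–G at 35.5247 km.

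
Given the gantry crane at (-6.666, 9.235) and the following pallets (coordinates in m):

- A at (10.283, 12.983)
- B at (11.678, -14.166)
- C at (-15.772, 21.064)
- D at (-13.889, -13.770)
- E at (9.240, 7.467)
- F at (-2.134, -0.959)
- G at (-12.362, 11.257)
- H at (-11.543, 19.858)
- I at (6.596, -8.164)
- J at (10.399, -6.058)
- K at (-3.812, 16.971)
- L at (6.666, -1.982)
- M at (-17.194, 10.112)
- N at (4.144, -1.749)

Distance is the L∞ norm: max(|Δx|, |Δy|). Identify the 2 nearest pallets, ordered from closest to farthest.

Distances from (-6.666, 9.235):
A: 16.949 m
B: 23.401 m
C: 11.829 m
D: 23.005 m
E: 15.906 m
F: 10.194 m
G: 5.696 m
H: 10.623 m
I: 17.399 m
J: 17.065 m
K: 7.736 m
L: 13.332 m
M: 10.528 m
N: 10.984 m
Sorted: G (5.696 m) < K (7.736 m) < F (10.194 m) < M (10.528 m) < …

G, K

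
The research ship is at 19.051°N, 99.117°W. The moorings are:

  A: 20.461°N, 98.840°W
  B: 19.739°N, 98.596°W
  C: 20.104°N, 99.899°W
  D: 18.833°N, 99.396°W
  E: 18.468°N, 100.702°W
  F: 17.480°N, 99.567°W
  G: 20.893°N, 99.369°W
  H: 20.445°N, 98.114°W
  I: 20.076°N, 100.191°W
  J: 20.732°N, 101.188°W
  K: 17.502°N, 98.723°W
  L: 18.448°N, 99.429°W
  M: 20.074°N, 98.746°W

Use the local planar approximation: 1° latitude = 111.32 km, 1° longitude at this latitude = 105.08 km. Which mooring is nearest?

D

Distances from 19.051°N, 99.117°W:
A: 159.637 km
B: 94.143 km
C: 143.153 km
D: 38.058 km
E: 178.750 km
F: 181.164 km
G: 206.754 km
H: 187.587 km
I: 160.487 km
J: 287.012 km
K: 177.335 km
L: 74.704 km
M: 120.368 km
Minimum: D at 38.058 km.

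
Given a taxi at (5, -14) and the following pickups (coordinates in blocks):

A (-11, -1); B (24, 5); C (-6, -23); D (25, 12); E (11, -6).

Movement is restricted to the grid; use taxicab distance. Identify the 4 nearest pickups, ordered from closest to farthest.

Distances from (5, -14):
A: 29 blocks
B: 38 blocks
C: 20 blocks
D: 46 blocks
E: 14 blocks
Sorted: E (14 blocks) < C (20 blocks) < A (29 blocks) < B (38 blocks) < D (46 blocks)

E, C, A, B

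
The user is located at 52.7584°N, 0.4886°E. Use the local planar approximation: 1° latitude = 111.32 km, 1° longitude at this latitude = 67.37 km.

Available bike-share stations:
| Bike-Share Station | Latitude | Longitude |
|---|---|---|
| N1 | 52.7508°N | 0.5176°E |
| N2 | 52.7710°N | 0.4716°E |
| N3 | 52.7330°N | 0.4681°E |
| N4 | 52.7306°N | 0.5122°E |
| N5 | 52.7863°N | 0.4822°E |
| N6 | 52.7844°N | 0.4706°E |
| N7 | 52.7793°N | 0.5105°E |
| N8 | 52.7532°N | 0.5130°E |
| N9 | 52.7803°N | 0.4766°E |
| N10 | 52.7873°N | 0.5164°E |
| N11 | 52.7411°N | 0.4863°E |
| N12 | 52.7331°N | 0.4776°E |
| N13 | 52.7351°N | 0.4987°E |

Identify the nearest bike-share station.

Distances from 52.7584°N, 0.4886°E:
N1: 2.1290 km
N2: 1.8108 km
N3: 3.1468 km
N4: 3.4792 km
N5: 3.1356 km
N6: 3.1381 km
N7: 2.7550 km
N8: 1.7428 km
N9: 2.5685 km
N10: 3.7226 km
N11: 1.9321 km
N12: 2.9123 km
N13: 2.6815 km
Minimum: N8 at 1.7428 km.

N8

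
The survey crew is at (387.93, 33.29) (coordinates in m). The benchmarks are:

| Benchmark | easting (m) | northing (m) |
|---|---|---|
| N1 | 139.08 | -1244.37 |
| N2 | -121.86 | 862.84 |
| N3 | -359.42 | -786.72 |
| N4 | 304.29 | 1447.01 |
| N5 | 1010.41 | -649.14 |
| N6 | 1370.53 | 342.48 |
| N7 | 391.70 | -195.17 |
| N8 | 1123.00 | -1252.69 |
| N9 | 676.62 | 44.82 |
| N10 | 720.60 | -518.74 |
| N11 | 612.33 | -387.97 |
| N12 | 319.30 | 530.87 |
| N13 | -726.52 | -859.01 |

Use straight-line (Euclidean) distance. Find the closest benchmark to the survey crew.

Distances from (387.93, 33.29):
N1: √((-248.85)² + (-1277.66)²) = √(61926.3225 + 1632415.0756) = 1301.67 m
N2: √((-509.79)² + (829.55)²) = √(259885.8441 + 688153.2025) = 973.67 m
N3: √((-747.35)² + (-820.01)²) = √(558532.0225 + 672416.4001) = 1109.48 m
N4: √((-83.64)² + (1413.72)²) = √(6995.6496 + 1998604.2384) = 1416.19 m
N5: √((622.48)² + (-682.43)²) = √(387481.3504 + 465710.7049) = 923.68 m
N6: √((982.60)² + (309.19)²) = √(965502.7600 + 95598.4561) = 1030.10 m
N7: √((3.77)² + (-228.46)²) = √(14.2129 + 52193.9716) = 228.49 m
N8: √((735.07)² + (-1285.98)²) = √(540327.9049 + 1653744.5604) = 1481.24 m
N9: √((288.69)² + (11.53)²) = √(83341.9161 + 132.9409) = 288.92 m
N10: √((332.67)² + (-552.03)²) = √(110669.3289 + 304737.1209) = 644.52 m
N11: √((224.40)² + (-421.26)²) = √(50355.3600 + 177459.9876) = 477.30 m
N12: √((-68.63)² + (497.58)²) = √(4710.0769 + 247585.8564) = 502.29 m
N13: √((-1114.45)² + (-892.30)²) = √(1241998.8025 + 796199.2900) = 1427.65 m
Minimum: N7 at 228.49 m.

N7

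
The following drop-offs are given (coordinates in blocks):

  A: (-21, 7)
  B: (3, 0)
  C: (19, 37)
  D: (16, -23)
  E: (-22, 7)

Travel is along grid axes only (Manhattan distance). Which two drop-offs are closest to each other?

A and E

Pairwise distances:
A–B: |24| + |-7| = 24 + 7 = 31 blocks
A–C: |40| + |30| = 40 + 30 = 70 blocks
A–D: |37| + |-30| = 37 + 30 = 67 blocks
A–E: |-1| + |0| = 1 + 0 = 1 blocks
B–C: |16| + |37| = 16 + 37 = 53 blocks
B–D: |13| + |-23| = 13 + 23 = 36 blocks
B–E: |-25| + |7| = 25 + 7 = 32 blocks
C–D: |-3| + |-60| = 3 + 60 = 63 blocks
C–E: |-41| + |-30| = 41 + 30 = 71 blocks
D–E: |-38| + |30| = 38 + 30 = 68 blocks
Closest pair: A–E at 1 blocks.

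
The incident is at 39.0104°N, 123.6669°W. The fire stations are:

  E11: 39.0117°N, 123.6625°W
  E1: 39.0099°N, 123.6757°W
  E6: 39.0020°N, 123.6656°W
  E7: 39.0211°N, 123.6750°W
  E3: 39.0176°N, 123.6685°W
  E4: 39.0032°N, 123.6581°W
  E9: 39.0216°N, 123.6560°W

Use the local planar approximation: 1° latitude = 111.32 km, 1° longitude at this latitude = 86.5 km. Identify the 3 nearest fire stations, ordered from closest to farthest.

E11, E1, E3

Distances from 39.0104°N, 123.6669°W:
E11: 0.4072 km
E1: 0.7632 km
E6: 0.9418 km
E7: 1.3819 km
E3: 0.8134 km
E4: 1.1054 km
E9: 1.5631 km
Sorted: E11 (0.4072 km) < E1 (0.7632 km) < E3 (0.8134 km) < E6 (0.9418 km) < E4 (1.1054 km) < …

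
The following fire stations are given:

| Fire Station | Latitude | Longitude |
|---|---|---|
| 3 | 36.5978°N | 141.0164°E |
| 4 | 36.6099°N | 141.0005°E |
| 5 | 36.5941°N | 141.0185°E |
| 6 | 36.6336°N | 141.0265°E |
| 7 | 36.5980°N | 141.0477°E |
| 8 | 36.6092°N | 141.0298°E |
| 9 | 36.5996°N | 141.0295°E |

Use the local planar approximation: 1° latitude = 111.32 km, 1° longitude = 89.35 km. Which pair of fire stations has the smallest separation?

Pairwise distances:
3–4: 1.9577 km
3–5: 0.4526 km
3–6: 4.0862 km
3–7: 2.7967 km
3–8: 1.7447 km
3–9: 1.1875 km
4–5: 2.3833 km
4–6: 3.5153 km
4–7: 4.4205 km
4–8: 2.6191 km
4–9: 2.8335 km
5–6: 4.4549 km
5–7: 2.6449 km
5–8: 1.9609 km
5–9: 1.1580 km
6–7: 4.3924 km
6–8: 2.7322 km
6–9: 3.7944 km
7–8: 2.0279 km
7–9: 1.6359 km
8–9: 1.0690 km
Closest pair: 3–5 at 0.4526 km.

3 and 5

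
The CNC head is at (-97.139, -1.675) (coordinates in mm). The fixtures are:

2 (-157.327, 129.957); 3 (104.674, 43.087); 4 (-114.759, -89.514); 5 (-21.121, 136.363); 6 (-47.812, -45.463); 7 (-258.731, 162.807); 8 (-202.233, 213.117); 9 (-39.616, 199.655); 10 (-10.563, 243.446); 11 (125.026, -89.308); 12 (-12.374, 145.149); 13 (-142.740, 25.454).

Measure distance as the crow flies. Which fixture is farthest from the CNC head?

Distances from (-97.139, -1.675):
2: √((-60.188)² + (131.632)²) = √(3622.59534 + 17326.98342) = 144.740 mm
3: √((201.813)² + (44.762)²) = √(40728.48697 + 2003.63664) = 206.717 mm
4: √((-17.620)² + (-87.839)²) = √(310.46440 + 7715.68992) = 89.589 mm
5: √((76.018)² + (138.038)²) = √(5778.73632 + 19054.48944) = 157.586 mm
6: √((49.327)² + (-43.788)²) = √(2433.15293 + 1917.38894) = 65.959 mm
7: √((-161.592)² + (164.482)²) = √(26111.97446 + 27054.32832) = 230.578 mm
8: √((-105.094)² + (214.792)²) = √(11044.74884 + 46135.60326) = 239.124 mm
9: √((57.523)² + (201.330)²) = √(3308.89553 + 40533.76890) = 209.386 mm
10: √((86.576)² + (245.121)²) = √(7495.40378 + 60084.30464) = 259.961 mm
11: √((222.165)² + (-87.633)²) = √(49357.28723 + 7679.54269) = 238.824 mm
12: √((84.765)² + (146.824)²) = √(7185.10523 + 21557.28698) = 169.536 mm
13: √((-45.601)² + (27.129)²) = √(2079.45120 + 735.98264) = 53.061 mm
Maximum: 10 at 259.961 mm.

10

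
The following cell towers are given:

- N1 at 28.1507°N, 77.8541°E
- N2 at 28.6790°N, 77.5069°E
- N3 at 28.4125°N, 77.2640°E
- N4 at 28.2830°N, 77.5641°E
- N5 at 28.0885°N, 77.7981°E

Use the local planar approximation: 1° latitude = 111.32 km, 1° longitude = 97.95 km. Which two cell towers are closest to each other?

Pairwise distances:
N1–N2: √((0.5283·111.32)² + (-0.3472·97.95)²) = √(3458.657973 + 1156.560388) = 67.9354 km
N1–N3: √((0.2618·111.32)² + (-0.5901·97.95)²) = √(849.348022 + 3340.874102) = 64.7319 km
N1–N4: √((0.1323·111.32)² + (-0.2900·97.95)²) = √(216.903262 + 806.872430) = 31.9965 km
N1–N5: √((-0.0622·111.32)² + (-0.0560·97.95)²) = √(47.943216 + 30.087419) = 8.8335 km
N2–N3: √((-0.2665·111.32)² + (-0.2429·97.95)²) = √(880.117836 + 566.061881) = 38.0287 km
N2–N4: √((-0.3960·111.32)² + (0.0572·97.95)²) = √(1943.286203 + 31.390696) = 44.4373 km
N2–N5: √((-0.5905·111.32)² + (0.2912·97.95)²) = √(4321.019231 + 813.563811) = 71.6560 km
N3–N4: √((-0.1295·111.32)² + (0.3001·97.95)²) = √(207.819326 + 864.053973) = 32.7395 km
N3–N5: √((-0.3240·111.32)² + (0.5341·97.95)²) = √(1300.877541 + 2736.869165) = 63.5433 km
N4–N5: √((-0.1945·111.32)² + (0.2340·97.95)²) = √(468.797845 + 525.340152) = 31.5300 km
Closest pair: N1–N5 at 8.8335 km.

N1 and N5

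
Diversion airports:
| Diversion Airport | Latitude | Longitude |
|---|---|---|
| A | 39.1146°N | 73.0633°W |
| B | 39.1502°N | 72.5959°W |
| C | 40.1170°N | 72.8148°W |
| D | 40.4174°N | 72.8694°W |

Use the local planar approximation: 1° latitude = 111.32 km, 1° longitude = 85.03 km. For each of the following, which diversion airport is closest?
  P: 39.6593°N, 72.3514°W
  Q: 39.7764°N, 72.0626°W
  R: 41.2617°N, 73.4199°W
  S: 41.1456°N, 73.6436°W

P at 39.6593°N, 72.3514°W:
  A: √((-0.5447·111.32)² + (-0.7119·85.03)²) = √(3676.724981 + 3664.226777) = 85.6794 km
  B: √((-0.5091·111.32)² + (-0.2445·85.03)²) = √(3211.830289 + 432.217239) = 60.3659 km
  C: √((0.4577·111.32)² + (-0.4634·85.03)²) = √(2596.021113 + 1552.588686) = 64.4097 km
  D: √((0.7581·111.32)² + (-0.5180·85.03)²) = √(7121.957679 + 1940.009594) = 95.1944 km
  → nearest: B (60.3659 km)
Q at 39.7764°N, 72.0626°W:
  A: √((-0.6618·111.32)² + (-1.0007·85.03)²) = √(5427.501110 + 7240.226584) = 112.5510 km
  B: √((-0.6262·111.32)² + (-0.5333·85.03)²) = √(4859.286683 + 2056.304972) = 83.1600 km
  C: √((0.3406·111.32)² + (-0.7522·85.03)²) = √(1437.592117 + 4090.826083) = 74.3533 km
  D: √((0.6410·111.32)² + (-0.8068·85.03)²) = √(5091.695861 + 4706.262394) = 98.9846 km
  → nearest: C (74.3533 km)
R at 41.2617°N, 73.4199°W:
  A: √((-2.1471·111.32)² + (0.3566·85.03)²) = √(57128.252446 + 919.405370) = 240.9308 km
  B: √((-2.1115·111.32)² + (0.8240·85.03)²) = √(55249.527323 + 4909.064989) = 245.2725 km
  C: √((-1.1447·111.32)² + (0.6051·85.03)²) = √(16237.896203 + 2647.272596) = 137.4233 km
  D: √((-0.8443·111.32)² + (0.5505·85.03)²) = √(8833.645645 + 2191.083885) = 104.9987 km
  → nearest: D (104.9987 km)
S at 41.1456°N, 73.6436°W:
  A: √((-2.0310·111.32)² + (0.5803·85.03)²) = √(51117.104106 + 2434.722669) = 231.4127 km
  B: √((-1.9954·111.32)² + (1.0477·85.03)²) = √(49340.816398 + 7936.303102) = 239.3264 km
  C: √((-1.0286·111.32)² + (0.8288·85.03)²) = √(13111.109222 + 4966.424560) = 134.4527 km
  D: √((-0.7282·111.32)² + (0.7742·85.03)²) = √(6571.246285 + 4333.618655) = 104.4264 km
  → nearest: D (104.4264 km)

P→B; Q→C; R→D; S→D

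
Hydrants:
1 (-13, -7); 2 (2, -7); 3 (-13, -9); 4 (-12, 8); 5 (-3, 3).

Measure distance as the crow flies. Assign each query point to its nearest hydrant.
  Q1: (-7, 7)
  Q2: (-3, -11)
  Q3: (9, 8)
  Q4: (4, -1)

Q1→4; Q2→2; Q3→5; Q4→2

Q1 at (-7, 7):
  1: √((-6)² + (-14)²) = √(36.0000 + 196.0000) = 15.23
  2: √((9)² + (-14)²) = √(81.0000 + 196.0000) = 16.64
  3: √((-6)² + (-16)²) = √(36.0000 + 256.0000) = 17.09
  4: √((-5)² + (1)²) = √(25.0000 + 1.0000) = 5.10
  5: √((4)² + (-4)²) = √(16.0000 + 16.0000) = 5.66
  → nearest: 4 (5.10)
Q2 at (-3, -11):
  1: √((-10)² + (4)²) = √(100.0000 + 16.0000) = 10.77
  2: √((5)² + (4)²) = √(25.0000 + 16.0000) = 6.40
  3: √((-10)² + (2)²) = √(100.0000 + 4.0000) = 10.20
  4: √((-9)² + (19)²) = √(81.0000 + 361.0000) = 21.02
  5: √((0)² + (14)²) = √(0.0000 + 196.0000) = 14.00
  → nearest: 2 (6.40)
Q3 at (9, 8):
  1: √((-22)² + (-15)²) = √(484.0000 + 225.0000) = 26.63
  2: √((-7)² + (-15)²) = √(49.0000 + 225.0000) = 16.55
  3: √((-22)² + (-17)²) = √(484.0000 + 289.0000) = 27.80
  4: √((-21)² + (0)²) = √(441.0000 + 0.0000) = 21.00
  5: √((-12)² + (-5)²) = √(144.0000 + 25.0000) = 13.00
  → nearest: 5 (13.00)
Q4 at (4, -1):
  1: √((-17)² + (-6)²) = √(289.0000 + 36.0000) = 18.03
  2: √((-2)² + (-6)²) = √(4.0000 + 36.0000) = 6.32
  3: √((-17)² + (-8)²) = √(289.0000 + 64.0000) = 18.79
  4: √((-16)² + (9)²) = √(256.0000 + 81.0000) = 18.36
  5: √((-7)² + (4)²) = √(49.0000 + 16.0000) = 8.06
  → nearest: 2 (6.32)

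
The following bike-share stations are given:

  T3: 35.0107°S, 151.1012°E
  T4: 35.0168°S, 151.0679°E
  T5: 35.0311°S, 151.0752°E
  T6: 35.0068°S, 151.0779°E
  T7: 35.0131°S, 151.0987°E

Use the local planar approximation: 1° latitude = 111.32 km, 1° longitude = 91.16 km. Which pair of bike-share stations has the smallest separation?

T3 and T7

Pairwise distances:
T3–T7: √((-0.0024·111.32)² + (-0.0025·91.16)²) = √(0.071379 + 0.051938) = 0.3512 km
T4–T6: √((0.0100·111.32)² + (0.0100·91.16)²) = √(1.239214 + 0.831015) = 1.4388 km
T4–T5: √((-0.0143·111.32)² + (0.0073·91.16)²) = √(2.534069 + 0.442848) = 1.7254 km
T6–T7: √((-0.0063·111.32)² + (0.0208·91.16)²) = √(0.491844 + 3.595301) = 2.0217 km
T3–T6: √((0.0039·111.32)² + (-0.0233·91.16)²) = √(0.188484 + 4.511495) = 2.1679 km
T5–T6: √((0.0243·111.32)² + (0.0027·91.16)²) = √(7.317436 + 0.060581) = 2.7163 km
T4–T7: √((0.0037·111.32)² + (0.0308·91.16)²) = √(0.169648 + 7.883337) = 2.8378 km
T5–T7: √((0.0180·111.32)² + (0.0235·91.16)²) = √(4.015054 + 4.589278) = 2.9333 km
T3–T4: √((-0.0061·111.32)² + (-0.0333·91.16)²) = √(0.461112 + 9.215037) = 3.1107 km
T3–T5: √((-0.0204·111.32)² + (-0.0260·91.16)²) = √(5.157114 + 5.617658) = 3.2825 km
Closest pair: T3–T7 at 0.3512 km.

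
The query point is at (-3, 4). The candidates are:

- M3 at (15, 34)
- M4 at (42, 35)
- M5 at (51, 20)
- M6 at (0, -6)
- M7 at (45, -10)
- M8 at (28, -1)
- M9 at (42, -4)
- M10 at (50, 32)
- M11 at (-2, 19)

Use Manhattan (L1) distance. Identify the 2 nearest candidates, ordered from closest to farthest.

M6, M11

Distances from (-3, 4):
M3: |18| + |30| = 18 + 30 = 48
M4: |45| + |31| = 45 + 31 = 76
M5: |54| + |16| = 54 + 16 = 70
M6: |3| + |-10| = 3 + 10 = 13
M7: |48| + |-14| = 48 + 14 = 62
M8: |31| + |-5| = 31 + 5 = 36
M9: |45| + |-8| = 45 + 8 = 53
M10: |53| + |28| = 53 + 28 = 81
M11: |1| + |15| = 1 + 15 = 16
Sorted: M6 (13) < M11 (16) < M8 (36) < M3 (48) < …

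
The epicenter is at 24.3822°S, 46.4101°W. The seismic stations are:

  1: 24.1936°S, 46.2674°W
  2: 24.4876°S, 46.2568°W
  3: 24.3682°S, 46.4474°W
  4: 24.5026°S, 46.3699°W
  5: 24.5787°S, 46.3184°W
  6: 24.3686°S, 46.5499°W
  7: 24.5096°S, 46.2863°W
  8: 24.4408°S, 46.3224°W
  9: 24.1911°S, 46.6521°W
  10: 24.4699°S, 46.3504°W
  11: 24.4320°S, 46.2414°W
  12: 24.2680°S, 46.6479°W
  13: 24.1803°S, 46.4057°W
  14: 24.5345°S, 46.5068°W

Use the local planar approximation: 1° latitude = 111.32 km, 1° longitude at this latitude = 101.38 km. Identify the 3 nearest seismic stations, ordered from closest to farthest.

3, 8, 10

Distances from 24.3822°S, 46.4101°W:
1: √((0.1886·111.32)² + (0.1427·101.38)²) = √(440.788009 + 209.291948) = 25.4967 km
2: √((-0.1054·111.32)² + (0.1533·101.38)²) = √(137.666293 + 241.539901) = 19.4732 km
3: √((0.0140·111.32)² + (-0.0373·101.38)²) = √(2.428860 + 14.299546) = 4.0900 km
4: √((-0.1204·111.32)² + (0.0402·101.38)²) = √(179.638479 + 16.609505) = 14.0089 km
5: √((-0.1965·111.32)² + (0.0917·101.38)²) = √(478.488500 + 86.425768) = 23.7679 km
6: √((0.0136·111.32)² + (-0.1398·101.38)²) = √(2.292051 + 200.871775) = 14.2536 km
7: √((-0.1274·111.32)² + (0.1238·101.38)²) = √(201.133889 + 157.523685) = 18.9383 km
8: √((-0.0586·111.32)² + (0.0877·101.38)²) = √(42.554121 + 79.050343) = 11.0274 km
9: √((0.1911·111.32)² + (-0.2420·101.38)²) = √(452.551251 + 601.915193) = 32.4725 km
10: √((-0.0877·111.32)² + (0.0597·101.38)²) = √(95.311561 + 36.631376) = 11.4866 km
11: √((-0.0498·111.32)² + (0.1687·101.38)²) = √(30.733009 + 292.505973) = 17.9788 km
12: √((0.1142·111.32)² + (-0.2378·101.38)²) = √(161.613860 + 581.203571) = 27.2547 km
13: √((0.2019·111.32)² + (0.0044·101.38)²) = √(505.148460 + 0.198980) = 22.4799 km
14: √((-0.1523·111.32)² + (-0.0967·101.38)²) = √(287.439337 + 96.107553) = 19.5844 km
Sorted: 3 (4.0900 km) < 8 (11.0274 km) < 10 (11.4866 km) < 4 (14.0089 km) < 6 (14.2536 km) < …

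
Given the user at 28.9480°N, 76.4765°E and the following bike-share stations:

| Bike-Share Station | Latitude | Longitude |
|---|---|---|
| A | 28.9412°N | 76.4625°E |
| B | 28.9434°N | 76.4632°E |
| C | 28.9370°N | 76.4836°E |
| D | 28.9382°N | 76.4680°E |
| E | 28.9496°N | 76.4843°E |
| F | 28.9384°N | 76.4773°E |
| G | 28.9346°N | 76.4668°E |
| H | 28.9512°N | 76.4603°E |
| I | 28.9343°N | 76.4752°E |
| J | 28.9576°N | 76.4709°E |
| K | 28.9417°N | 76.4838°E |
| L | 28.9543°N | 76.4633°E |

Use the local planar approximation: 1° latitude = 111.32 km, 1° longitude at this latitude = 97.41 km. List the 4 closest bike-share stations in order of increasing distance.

Distances from 28.9480°N, 76.4765°E:
A: √((-0.0068·111.32)² + (-0.0140·97.41)²) = √(0.573013 + 1.859787) = 1.5597 km
B: √((-0.0046·111.32)² + (-0.0133·97.41)²) = √(0.262218 + 1.678458) = 1.3931 km
C: √((-0.0110·111.32)² + (0.0071·97.41)²) = √(1.499449 + 0.478326) = 1.4063 km
D: √((-0.0098·111.32)² + (-0.0085·97.41)²) = √(1.190141 + 0.685559) = 1.3696 km
E: √((0.0016·111.32)² + (0.0078·97.41)²) = √(0.031724 + 0.577293) = 0.7804 km
F: √((-0.0096·111.32)² + (0.0008·97.41)²) = √(1.142060 + 0.006073) = 1.0715 km
G: √((-0.0134·111.32)² + (-0.0097·97.41)²) = √(2.225133 + 0.892793) = 1.7658 km
H: √((0.0032·111.32)² + (-0.0162·97.41)²) = √(0.126896 + 2.490217) = 1.6177 km
I: √((-0.0137·111.32)² + (-0.0013·97.41)²) = √(2.325881 + 0.016036) = 1.5303 km
J: √((0.0096·111.32)² + (-0.0056·97.41)²) = √(1.142060 + 0.297566) = 1.1998 km
K: √((-0.0063·111.32)² + (0.0073·97.41)²) = √(0.491844 + 0.505653) = 0.9987 km
L: √((0.0063·111.32)² + (-0.0132·97.41)²) = √(0.491844 + 1.653312) = 1.4646 km
Sorted: E (0.7804 km) < K (0.9987 km) < F (1.0715 km) < J (1.1998 km) < D (1.3696 km) < B (1.3931 km) < …

E, K, F, J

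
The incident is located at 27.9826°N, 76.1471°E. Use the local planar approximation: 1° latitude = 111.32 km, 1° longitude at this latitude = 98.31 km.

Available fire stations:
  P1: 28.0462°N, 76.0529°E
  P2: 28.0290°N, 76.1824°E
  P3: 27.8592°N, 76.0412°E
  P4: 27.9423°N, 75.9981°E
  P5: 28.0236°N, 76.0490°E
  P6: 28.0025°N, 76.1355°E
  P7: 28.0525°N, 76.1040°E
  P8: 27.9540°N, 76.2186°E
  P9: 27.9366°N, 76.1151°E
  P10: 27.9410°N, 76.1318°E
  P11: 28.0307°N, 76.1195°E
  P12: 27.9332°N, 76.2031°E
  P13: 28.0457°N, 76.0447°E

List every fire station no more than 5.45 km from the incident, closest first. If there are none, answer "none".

P6, P10

Distances from 27.9826°N, 76.1471°E:
P1: √((0.0636·111.32)² + (-0.0942·98.31)²) = √(50.125720 + 85.762454) = 11.6571 km
P2: √((0.0464·111.32)² + (0.0353·98.31)²) = √(26.679787 + 12.043281) = 6.2228 km
P3: √((-0.1234·111.32)² + (-0.1059·98.31)²) = √(188.702092 + 108.389525) = 17.2363 km
P4: √((-0.0403·111.32)² + (-0.1490·98.31)²) = √(20.125955 + 214.569470) = 15.3198 km
P5: √((0.0410·111.32)² + (-0.0981·98.31)²) = √(20.831191 + 93.010806) = 10.6697 km
P6: √((0.0199·111.32)² + (-0.0116·98.31)²) = √(4.907412 + 1.300503) = 2.4916 km
P7: √((0.0699·111.32)² + (-0.0431·98.31)²) = √(60.548132 + 17.953533) = 8.8601 km
P8: √((-0.0286·111.32)² + (0.0715·98.31)²) = √(10.136277 + 49.409161) = 7.7166 km
P9: √((-0.0460·111.32)² + (-0.0320·98.31)²) = √(26.221773 + 9.896813) = 6.0099 km
P10: √((-0.0416·111.32)² + (-0.0153·98.31)²) = √(21.445346 + 2.262446) = 4.8691 km
P11: √((0.0481·111.32)² + (-0.0276·98.31)²) = √(28.670585 + 7.362301) = 6.0027 km
P12: √((-0.0494·111.32)² + (0.0560·98.31)²) = √(30.241289 + 30.308989) = 7.7814 km
P13: √((0.0631·111.32)² + (-0.1024·98.31)²) = √(49.340678 + 101.343361) = 12.2753 km
Threshold 5.45 km: P6 (2.4916 km), P10 (4.8691 km) are within range.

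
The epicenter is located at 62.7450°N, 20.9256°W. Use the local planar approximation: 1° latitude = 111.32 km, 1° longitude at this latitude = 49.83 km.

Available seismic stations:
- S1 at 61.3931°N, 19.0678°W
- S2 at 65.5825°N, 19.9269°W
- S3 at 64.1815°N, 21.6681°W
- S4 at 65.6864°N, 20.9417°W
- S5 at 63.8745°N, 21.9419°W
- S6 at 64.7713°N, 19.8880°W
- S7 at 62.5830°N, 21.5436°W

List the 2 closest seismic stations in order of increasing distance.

S7, S5

Distances from 62.7450°N, 20.9256°W:
S1: 176.6869 km
S2: 319.7667 km
S3: 164.1356 km
S4: 327.4376 km
S5: 135.5513 km
S6: 231.4175 km
S7: 35.6868 km
Sorted: S7 (35.6868 km) < S5 (135.5513 km) < S3 (164.1356 km) < S1 (176.6869 km) < …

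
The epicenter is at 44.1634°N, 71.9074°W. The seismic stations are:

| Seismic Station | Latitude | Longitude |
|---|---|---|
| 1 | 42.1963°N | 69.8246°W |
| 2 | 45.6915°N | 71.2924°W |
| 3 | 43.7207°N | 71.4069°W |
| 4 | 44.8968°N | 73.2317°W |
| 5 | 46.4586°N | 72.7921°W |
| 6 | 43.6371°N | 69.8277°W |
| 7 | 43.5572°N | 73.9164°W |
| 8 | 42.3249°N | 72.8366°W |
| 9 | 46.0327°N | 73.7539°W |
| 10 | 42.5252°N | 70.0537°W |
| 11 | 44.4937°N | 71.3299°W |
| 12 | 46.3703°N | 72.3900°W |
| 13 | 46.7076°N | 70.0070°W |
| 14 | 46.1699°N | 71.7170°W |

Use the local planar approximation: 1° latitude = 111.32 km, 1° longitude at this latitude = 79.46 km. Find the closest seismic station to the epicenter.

11

Distances from 44.1634°N, 71.9074°W:
1: 274.4835 km
2: 176.9882 km
3: 63.3268 km
4: 133.1861 km
5: 264.9961 km
6: 175.3313 km
7: 173.3125 km
8: 217.5729 km
9: 254.6159 km
10: 234.4197 km
11: 58.8021 km
12: 248.6470 km
13: 320.9619 km
14: 223.8754 km
Minimum: 11 at 58.8021 km.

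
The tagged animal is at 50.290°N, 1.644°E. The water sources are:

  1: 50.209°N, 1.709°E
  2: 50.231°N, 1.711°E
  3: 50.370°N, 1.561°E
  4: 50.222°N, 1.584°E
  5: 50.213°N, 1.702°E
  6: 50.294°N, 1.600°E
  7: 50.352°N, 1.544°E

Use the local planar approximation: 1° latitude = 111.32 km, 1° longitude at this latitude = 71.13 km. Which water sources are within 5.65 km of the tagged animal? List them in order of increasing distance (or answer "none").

Distances from 50.290°N, 1.644°E:
1: √((-0.081·111.32)² + (0.065·71.13)²) = √(81.30485 + 21.37629) = 10.133 km
2: √((-0.059·111.32)² + (0.067·71.13)²) = √(43.13705 + 22.71199) = 8.115 km
3: √((0.080·111.32)² + (-0.083·71.13)²) = √(79.30971 + 34.85474) = 10.685 km
4: √((-0.068·111.32)² + (-0.060·71.13)²) = √(57.30127 + 18.21412) = 8.690 km
5: √((-0.077·111.32)² + (0.058·71.13)²) = √(73.47301 + 17.02008) = 9.513 km
6: √((0.004·111.32)² + (-0.044·71.13)²) = √(0.19827 + 9.79515) = 3.161 km
7: √((0.062·111.32)² + (-0.100·71.13)²) = √(47.63540 + 50.59477) = 9.911 km
Threshold 5.65 km: 6 (3.161 km) is within range.

6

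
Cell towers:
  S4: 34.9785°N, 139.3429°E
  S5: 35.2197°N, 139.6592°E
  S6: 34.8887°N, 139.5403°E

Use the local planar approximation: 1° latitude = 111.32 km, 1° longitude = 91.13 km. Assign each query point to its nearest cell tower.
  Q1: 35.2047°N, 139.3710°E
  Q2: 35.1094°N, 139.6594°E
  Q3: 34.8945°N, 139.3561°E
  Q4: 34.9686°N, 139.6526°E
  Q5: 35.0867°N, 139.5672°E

Q1→S4; Q2→S5; Q3→S4; Q4→S6; Q5→S5

Q1 at 35.2047°N, 139.3710°E:
  S4: √((-0.2262·111.32)² + (-0.0281·91.13)²) = √(634.061811 + 6.557456) = 25.3105 km
  S5: √((0.0150·111.32)² + (0.2882·91.13)²) = √(2.788232 + 689.780152) = 26.3167 km
  S6: √((-0.3160·111.32)² + (0.1693·91.13)²) = √(1237.429771 + 238.032719) = 38.4117 km
  → nearest: S4 (25.3105 km)
Q2 at 35.1094°N, 139.6594°E:
  S4: √((-0.1309·111.32)² + (-0.3165·91.13)²) = √(212.337006 + 831.898171) = 32.3146 km
  S5: √((0.1103·111.32)² + (-0.0002·91.13)²) = √(150.763920 + 0.000332) = 12.2786 km
  S6: √((-0.2207·111.32)² + (-0.1191·91.13)²) = √(603.602544 + 117.800264) = 26.8589 km
  → nearest: S5 (12.2786 km)
Q3 at 34.8945°N, 139.3561°E:
  S4: √((0.0840·111.32)² + (-0.0132·91.13)²) = √(87.438957 + 1.447007) = 9.4279 km
  S5: √((0.3252·111.32)² + (0.3031·91.13)²) = √(1310.531515 + 762.947428) = 45.5355 km
  S6: √((-0.0058·111.32)² + (0.1842·91.13)²) = √(0.416872 + 281.774698) = 16.7986 km
  → nearest: S4 (9.4279 km)
Q4 at 34.9686°N, 139.6526°E:
  S4: √((0.0099·111.32)² + (-0.3097·91.13)²) = √(1.214554 + 796.535528) = 28.2445 km
  S5: √((0.2511·111.32)² + (0.0066·91.13)²) = √(781.339573 + 0.361752) = 27.9589 km
  S6: √((-0.0799·111.32)² + (-0.1123·91.13)²) = √(79.111561 + 104.732689) = 13.5589 km
  → nearest: S6 (13.5589 km)
Q5 at 35.0867°N, 139.5672°E:
  S4: √((-0.1082·111.32)² + (-0.2243·91.13)²) = √(145.077785 + 417.812364) = 23.7253 km
  S5: √((0.1330·111.32)² + (0.0920·91.13)²) = √(219.204607 + 70.290785) = 17.0146 km
  S6: √((-0.1980·111.32)² + (-0.0269·91.13)²) = √(485.821551 + 6.009347) = 22.1773 km
  → nearest: S5 (17.0146 km)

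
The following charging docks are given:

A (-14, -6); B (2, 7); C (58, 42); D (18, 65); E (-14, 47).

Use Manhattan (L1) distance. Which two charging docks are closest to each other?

A and B

Pairwise distances:
A–B: |16| + |13| = 16 + 13 = 29
A–C: |72| + |48| = 72 + 48 = 120
A–D: |32| + |71| = 32 + 71 = 103
A–E: |0| + |53| = 0 + 53 = 53
B–C: |56| + |35| = 56 + 35 = 91
B–D: |16| + |58| = 16 + 58 = 74
B–E: |-16| + |40| = 16 + 40 = 56
C–D: |-40| + |23| = 40 + 23 = 63
C–E: |-72| + |5| = 72 + 5 = 77
D–E: |-32| + |-18| = 32 + 18 = 50
Closest pair: A–B at 29.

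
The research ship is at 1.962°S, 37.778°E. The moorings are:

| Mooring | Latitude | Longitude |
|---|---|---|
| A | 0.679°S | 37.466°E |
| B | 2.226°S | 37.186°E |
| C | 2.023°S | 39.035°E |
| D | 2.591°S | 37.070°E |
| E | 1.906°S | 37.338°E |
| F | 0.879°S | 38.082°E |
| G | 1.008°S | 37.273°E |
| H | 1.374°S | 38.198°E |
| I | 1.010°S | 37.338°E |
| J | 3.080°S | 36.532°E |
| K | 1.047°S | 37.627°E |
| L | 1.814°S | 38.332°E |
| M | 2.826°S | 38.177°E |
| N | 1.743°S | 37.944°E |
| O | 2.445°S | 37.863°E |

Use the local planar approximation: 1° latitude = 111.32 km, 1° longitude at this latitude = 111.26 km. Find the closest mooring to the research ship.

N

Distances from 1.962°S, 37.778°E:
A: √((1.283·111.32)² + (-0.312·111.26)²) = √(20398.56929 + 1205.00070) = 146.982 km
B: √((-0.264·111.32)² + (-0.592·111.26)²) = √(863.68276 + 4338.31942) = 72.125 km
C: √((-0.061·111.32)² + (1.257·111.26)²) = √(46.11116 + 19559.09097) = 140.019 km
D: √((-0.629·111.32)² + (-0.708·111.26)²) = √(4902.83961 + 6205.04059) = 105.394 km
E: √((0.056·111.32)² + (-0.440·111.26)²) = √(38.86176 + 2396.53328) = 49.350 km
F: √((1.083·111.32)² + (0.304·111.26)²) = √(14534.60751 + 1143.99803) = 125.214 km
G: √((0.954·111.32)² + (-0.505·111.26)²) = √(11278.28707 + 3156.90031) = 120.147 km
H: √((0.588·111.32)² + (0.420·111.26)²) = √(4284.50888 + 2183.61813) = 80.425 km
I: √((0.952·111.32)² + (-0.440·111.26)²) = √(11231.04823 + 2396.53328) = 116.737 km
J: √((-1.118·111.32)² + (-1.246·111.26)²) = √(15489.23620 + 19218.26581) = 186.299 km
K: √((0.915·111.32)² + (-0.151·111.26)²) = √(10375.01142 + 282.24874) = 103.234 km
L: √((0.148·111.32)² + (0.554·111.26)²) = √(271.43749 + 3799.24798) = 63.802 km
M: √((-0.864·111.32)² + (0.399·111.26)²) = √(9250.68473 + 1970.71536) = 105.931 km
N: √((0.219·111.32)² + (0.166·111.26)²) = √(594.33954 + 341.10987) = 30.585 km
O: √((-0.483·111.32)² + (0.085·111.26)²) = √(2890.95051 + 89.43674) = 54.593 km
Minimum: N at 30.585 km.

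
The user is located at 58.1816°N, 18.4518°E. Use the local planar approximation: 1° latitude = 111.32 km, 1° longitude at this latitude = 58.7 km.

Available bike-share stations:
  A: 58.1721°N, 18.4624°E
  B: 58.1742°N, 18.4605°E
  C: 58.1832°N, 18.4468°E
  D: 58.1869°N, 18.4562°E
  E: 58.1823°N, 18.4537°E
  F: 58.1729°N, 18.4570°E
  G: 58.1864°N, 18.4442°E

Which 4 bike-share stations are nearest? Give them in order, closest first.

Distances from 58.1816°N, 18.4518°E:
A: 1.2270 km
B: 0.9692 km
C: 0.3433 km
D: 0.6441 km
E: 0.1361 km
F: 1.0154 km
G: 0.6961 km
Sorted: E (0.1361 km) < C (0.3433 km) < D (0.6441 km) < G (0.6961 km) < B (0.9692 km) < F (1.0154 km) < …

E, C, D, G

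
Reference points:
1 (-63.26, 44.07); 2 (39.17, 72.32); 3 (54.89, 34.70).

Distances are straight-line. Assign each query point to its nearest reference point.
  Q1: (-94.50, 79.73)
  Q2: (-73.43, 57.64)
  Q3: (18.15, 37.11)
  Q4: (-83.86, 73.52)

Q1→1; Q2→1; Q3→3; Q4→1

Q1 at (-94.50, 79.73):
  1: 47.41
  2: 133.88
  3: 156.03
  → nearest: 1 (47.41)
Q2 at (-73.43, 57.64):
  1: 16.96
  2: 113.55
  3: 130.35
  → nearest: 1 (16.96)
Q3 at (18.15, 37.11):
  1: 81.71
  2: 41.01
  3: 36.82
  → nearest: 3 (36.82)
Q4 at (-83.86, 73.52):
  1: 35.94
  2: 123.04
  3: 144.08
  → nearest: 1 (35.94)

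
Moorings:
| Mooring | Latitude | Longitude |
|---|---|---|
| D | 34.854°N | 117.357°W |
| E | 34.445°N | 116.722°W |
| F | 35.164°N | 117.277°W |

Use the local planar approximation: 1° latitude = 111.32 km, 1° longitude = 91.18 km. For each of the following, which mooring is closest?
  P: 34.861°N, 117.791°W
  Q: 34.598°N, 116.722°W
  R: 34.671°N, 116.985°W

P at 34.861°N, 117.791°W:
  D: √((-0.007·111.32)² + (0.434·91.18)²) = √(0.60721 + 1565.95268) = 39.580 km
  E: √((-0.416·111.32)² + (1.069·91.18)²) = √(2144.53460 + 9500.67772) = 107.913 km
  F: √((0.303·111.32)² + (0.514·91.18)²) = √(1137.71020 + 2196.47070) = 57.742 km
  → nearest: D (39.580 km)
Q at 34.598°N, 116.722°W:
  D: √((0.256·111.32)² + (-0.635·91.18)²) = √(812.13144 + 3352.32894) = 64.533 km
  E: √((-0.153·111.32)² + (0.000·91.18)²) = √(290.08766 + 0.00000) = 17.032 km
  F: √((0.566·111.32)² + (-0.555·91.18)²) = √(3969.89717 + 2560.85590) = 80.813 km
  → nearest: E (17.032 km)
R at 34.671°N, 116.985°W:
  D: √((0.183·111.32)² + (-0.372·91.18)²) = √(415.00046 + 1150.49585) = 39.566 km
  E: √((-0.226·111.32)² + (0.263·91.18)²) = √(632.94107 + 575.05671) = 34.756 km
  F: √((0.493·111.32)² + (-0.292·91.18)²) = √(3011.89782 + 708.86720) = 60.998 km
  → nearest: E (34.756 km)

P→D; Q→E; R→E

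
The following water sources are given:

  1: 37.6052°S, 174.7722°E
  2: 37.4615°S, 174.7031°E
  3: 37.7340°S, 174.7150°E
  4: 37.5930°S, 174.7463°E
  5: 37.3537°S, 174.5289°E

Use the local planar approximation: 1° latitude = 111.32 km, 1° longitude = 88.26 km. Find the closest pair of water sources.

1 and 4

Pairwise distances:
1–4: 2.6589 km
2–4: 15.1270 km
1–3: 15.2008 km
3–4: 15.9374 km
1–2: 17.1198 km
2–5: 19.5037 km
2–3: 30.3529 km
4–5: 32.8298 km
1–5: 35.2838 km
3–5: 45.4097 km
Closest pair: 1–4 at 2.6589 km.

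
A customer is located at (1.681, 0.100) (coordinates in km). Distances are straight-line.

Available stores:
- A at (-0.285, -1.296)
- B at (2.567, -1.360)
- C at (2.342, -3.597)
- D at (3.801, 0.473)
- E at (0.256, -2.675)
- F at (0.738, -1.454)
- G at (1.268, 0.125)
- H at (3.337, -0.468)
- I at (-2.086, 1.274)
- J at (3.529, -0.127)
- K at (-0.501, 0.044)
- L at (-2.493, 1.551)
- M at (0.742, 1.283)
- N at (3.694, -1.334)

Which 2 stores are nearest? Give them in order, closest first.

G, M

Distances from (1.681, 0.100):
A: √((-1.966)² + (-1.396)²) = √(3.86516 + 1.94882) = 2.411 km
B: √((0.886)² + (-1.460)²) = √(0.78500 + 2.13160) = 1.708 km
C: √((0.661)² + (-3.697)²) = √(0.43692 + 13.66781) = 3.756 km
D: √((2.120)² + (0.373)²) = √(4.49440 + 0.13913) = 2.153 km
E: √((-1.425)² + (-2.775)²) = √(2.03063 + 7.70062) = 3.119 km
F: √((-0.943)² + (-1.554)²) = √(0.88925 + 2.41492) = 1.818 km
G: √((-0.413)² + (0.025)²) = √(0.17057 + 0.00062) = 0.414 km
H: √((1.656)² + (-0.568)²) = √(2.74234 + 0.32262) = 1.751 km
I: √((-3.767)² + (1.174)²) = √(14.19029 + 1.37828) = 3.946 km
J: √((1.848)² + (-0.227)²) = √(3.41510 + 0.05153) = 1.862 km
K: √((-2.182)² + (-0.056)²) = √(4.76112 + 0.00314) = 2.183 km
L: √((-4.174)² + (1.451)²) = √(17.42228 + 2.10540) = 4.419 km
M: √((-0.939)² + (1.183)²) = √(0.88172 + 1.39949) = 1.510 km
N: √((2.013)² + (-1.434)²) = √(4.05217 + 2.05636) = 2.472 km
Sorted: G (0.414 km) < M (1.510 km) < B (1.708 km) < H (1.751 km) < …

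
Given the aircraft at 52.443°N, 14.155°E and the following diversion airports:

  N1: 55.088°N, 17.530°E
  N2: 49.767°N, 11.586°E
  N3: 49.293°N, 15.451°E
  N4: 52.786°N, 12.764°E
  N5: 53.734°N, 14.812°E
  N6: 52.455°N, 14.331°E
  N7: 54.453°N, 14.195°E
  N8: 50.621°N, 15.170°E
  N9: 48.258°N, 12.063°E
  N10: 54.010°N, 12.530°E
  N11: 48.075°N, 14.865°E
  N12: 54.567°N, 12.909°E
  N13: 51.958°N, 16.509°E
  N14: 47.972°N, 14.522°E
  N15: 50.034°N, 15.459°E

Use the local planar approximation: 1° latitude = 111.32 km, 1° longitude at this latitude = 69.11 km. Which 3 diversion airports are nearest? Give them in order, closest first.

N6, N4, N5

Distances from 52.443°N, 14.155°E:
N1: √((2.645·111.32)² + (3.375·69.11)²) = √(86695.73803 + 54403.81314) = 375.632 km
N2: √((-2.676·111.32)² + (-2.569·69.11)²) = √(88739.83431 + 31521.72635) = 346.787 km
N3: √((-3.150·111.32)² + (1.296·69.11)²) = √(122961.03296 + 8022.16867) = 361.916 km
N4: √((0.343·111.32)² + (-1.391·69.11)²) = √(1457.92316 + 9241.36335) = 103.437 km
N5: √((1.291·111.32)² + (0.657·69.11)²) = √(20653.74829 + 2061.63854) = 150.716 km
N6: √((0.012·111.32)² + (0.176·69.11)²) = √(1.78447 + 147.94733) = 12.236 km
N7: √((2.010·111.32)² + (0.040·69.11)²) = √(50065.49451 + 7.64191) = 223.770 km
N8: √((-1.822·111.32)² + (1.015·69.11)²) = √(41137.99685 + 4920.55251) = 214.613 km
N9: √((-4.185·111.32)² + (-2.092·69.11)²) = √(217038.77023 + 20902.83278) = 487.793 km
N10: √((1.567·111.32)² + (-1.625·69.11)²) = √(30428.76935 + 12612.13226) = 207.463 km
N11: √((-4.368·111.32)² + (0.710·69.11)²) = √(236434.93912 + 2407.67844) = 488.715 km
N12: √((2.124·111.32)² + (-1.246·69.11)²) = √(55905.61381 + 7415.11465) = 251.636 km
N13: √((-0.485·111.32)² + (2.354·69.11)²) = √(2914.94170 + 26466.38970) = 171.410 km
N14: √((-4.471·111.32)² + (0.367·69.11)²) = √(247716.95623 + 643.30054) = 498.358 km
N15: √((-2.409·111.32)² + (1.304·69.11)²) = √(71915.08454 + 8121.51347) = 282.907 km
Sorted: N6 (12.236 km) < N4 (103.437 km) < N5 (150.716 km) < N13 (171.410 km) < N10 (207.463 km) < …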